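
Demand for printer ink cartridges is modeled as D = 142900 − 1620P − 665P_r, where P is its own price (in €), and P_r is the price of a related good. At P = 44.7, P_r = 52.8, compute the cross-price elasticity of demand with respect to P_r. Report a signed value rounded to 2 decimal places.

-0.99

At the given values, D = 142900 − 1620(44.7) − 665(52.8) = 35374.
∂D/∂P_r = -665.
E = (-665) × (52.8/35374) = -0.9925…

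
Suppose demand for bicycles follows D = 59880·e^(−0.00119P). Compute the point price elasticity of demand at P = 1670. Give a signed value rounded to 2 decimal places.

dD/dP = −0.00119·D = -9.76687. At P = 1670, D = 8207.45.
Ed = (dD/dP)·(P/D) = (-9.76687) × (1670/8207.45) = -1.9873

-1.99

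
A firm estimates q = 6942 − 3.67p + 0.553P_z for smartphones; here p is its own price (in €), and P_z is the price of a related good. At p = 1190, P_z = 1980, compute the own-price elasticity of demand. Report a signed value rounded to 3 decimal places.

At the given values, q = 6942 − 3.67(1190) + 0.553(1980) = 3669.64.
∂q/∂p = −3.67.
E = (-3.67) × (1190/3669.64) = -1.19011…

-1.190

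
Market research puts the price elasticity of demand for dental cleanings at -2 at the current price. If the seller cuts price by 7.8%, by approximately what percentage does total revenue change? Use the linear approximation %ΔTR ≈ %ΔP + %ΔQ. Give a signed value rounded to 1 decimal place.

+7.8%

%ΔQ ≈ Ed × %ΔP = (-2) × (-7.8%) = +15.6000%
%ΔTR ≈ %ΔP + %ΔQ = (-7.8%) + (+15.6000%) = +7.8000%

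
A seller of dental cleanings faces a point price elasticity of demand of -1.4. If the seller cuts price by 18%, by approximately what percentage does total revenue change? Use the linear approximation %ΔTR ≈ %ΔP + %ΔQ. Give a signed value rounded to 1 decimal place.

+7.2%

%ΔQ ≈ Ed × %ΔP = (-1.4) × (-18%) = +25.2000%
%ΔTR ≈ %ΔP + %ΔQ = (-18%) + (+25.2000%) = +7.2000%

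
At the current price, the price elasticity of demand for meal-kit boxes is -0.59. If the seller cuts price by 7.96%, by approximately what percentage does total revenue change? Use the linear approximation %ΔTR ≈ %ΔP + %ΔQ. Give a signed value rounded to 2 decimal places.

%ΔQ ≈ Ed × %ΔP = (-0.59) × (-7.96%) = +4.6964%
%ΔTR ≈ %ΔP + %ΔQ = (-7.96%) + (+4.6964%) = -3.2636%

-3.26%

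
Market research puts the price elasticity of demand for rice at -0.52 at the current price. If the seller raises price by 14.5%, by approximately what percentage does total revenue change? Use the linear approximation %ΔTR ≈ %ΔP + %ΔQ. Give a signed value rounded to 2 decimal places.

+6.96%

%ΔQ ≈ Ed × %ΔP = (-0.52) × (+14.5%) = -7.5400%
%ΔTR ≈ %ΔP + %ΔQ = (+14.5%) + (-7.5400%) = +6.9600%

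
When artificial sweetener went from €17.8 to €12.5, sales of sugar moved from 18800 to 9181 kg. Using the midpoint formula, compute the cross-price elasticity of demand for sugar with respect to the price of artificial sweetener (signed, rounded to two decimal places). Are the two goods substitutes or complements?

%ΔQ_{sugar} = (9181 − 18800)/avg = -9619/13990.5 = -0.687537…
%ΔP_{artificial sweetener} = (12.5 − 17.8)/avg = -5.3/15.15 = -0.349834…
E_cross = (-9619/13990.5) / (-5.3/15.15) = 1.9653…
E_cross > 0 ⇒ the goods are substitutes.

1.97; substitutes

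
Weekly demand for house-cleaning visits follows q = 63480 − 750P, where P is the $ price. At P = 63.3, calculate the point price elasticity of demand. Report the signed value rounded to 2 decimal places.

-2.97

dq/dP = −750. At P = 63.3, q = 63480 − 750(63.3) = 16005.
Ed = (dq/dP)·(P/q) = −750 × (63.3/16005) = -2.9662…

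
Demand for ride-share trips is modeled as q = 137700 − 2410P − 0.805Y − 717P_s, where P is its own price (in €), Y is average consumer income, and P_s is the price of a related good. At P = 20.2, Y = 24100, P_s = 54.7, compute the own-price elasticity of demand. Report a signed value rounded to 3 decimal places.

-1.602

At the given values, q = 137700 − 2410(20.2) − 0.805(24100) − 717(54.7) = 30397.6.
∂q/∂P = −2410.
E = (-2410) × (20.2/30397.6) = -1.60150…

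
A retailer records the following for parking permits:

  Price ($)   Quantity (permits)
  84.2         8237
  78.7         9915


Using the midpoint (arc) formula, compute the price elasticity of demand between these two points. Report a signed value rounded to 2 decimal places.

%ΔQ = (9915 − 8237) / [(8237 + 9915)/2] = 1678/9076 = 0.184883…
%ΔP = (78.7 − 84.2) / [(84.2 + 78.7)/2] = -5.5/81.45 = -0.067526…
Arc Ed = %ΔQ / %ΔP = (1678/9076) / (-5.5/81.45) = -2.7379…

-2.74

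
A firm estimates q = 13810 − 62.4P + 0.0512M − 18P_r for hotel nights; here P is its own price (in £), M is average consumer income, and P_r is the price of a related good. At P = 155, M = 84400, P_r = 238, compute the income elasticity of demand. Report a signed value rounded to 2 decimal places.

At the given values, q = 13810 − 62.4(155) + 0.0512(84400) − 18(238) = 4175.28.
∂q/∂M = 0.0512.
E = (0.0512) × (84400/4175.28) = 1.0349…

1.03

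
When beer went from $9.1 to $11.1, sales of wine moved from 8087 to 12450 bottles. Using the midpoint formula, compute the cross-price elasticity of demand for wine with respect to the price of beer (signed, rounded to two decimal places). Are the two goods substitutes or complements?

2.15; substitutes

%ΔQ_{wine} = (12450 − 8087)/avg = 4363/10268.5 = 0.424891…
%ΔP_{beer} = (11.1 − 9.1)/avg = 2/10.1 = 0.198019…
E_cross = (4363/10268.5) / (2/10.1) = 2.1457…
E_cross > 0 ⇒ the goods are substitutes.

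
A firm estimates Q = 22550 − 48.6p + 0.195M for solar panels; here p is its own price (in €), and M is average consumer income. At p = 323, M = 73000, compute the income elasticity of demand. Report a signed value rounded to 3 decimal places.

At the given values, Q = 22550 − 48.6(323) + 0.195(73000) = 21087.2.
∂Q/∂M = 0.195.
E = (0.195) × (73000/21087.2) = 0.67505…

0.675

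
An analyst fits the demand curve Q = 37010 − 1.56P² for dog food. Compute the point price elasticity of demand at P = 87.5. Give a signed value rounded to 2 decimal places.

dQ/dP = −2·1.56·P = -273. At P = 87.5, Q = 25066.25.
Ed = (dQ/dP)·(P/Q) = (-273) × (87.5/25066.25) = -0.9529…

-0.95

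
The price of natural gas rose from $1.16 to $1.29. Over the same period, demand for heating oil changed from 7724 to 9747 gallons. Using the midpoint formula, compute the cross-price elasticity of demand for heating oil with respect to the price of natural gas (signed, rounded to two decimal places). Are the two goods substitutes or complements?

%ΔQ_{heating oil} = (9747 − 7724)/avg = 2023/8735.5 = 0.231583…
%ΔP_{natural gas} = (1.29 − 1.16)/avg = 0.13/1.225 = 0.106122…
E_cross = (2023/8735.5) / (0.13/1.225) = 2.1822…
E_cross > 0 ⇒ the goods are substitutes.

2.18; substitutes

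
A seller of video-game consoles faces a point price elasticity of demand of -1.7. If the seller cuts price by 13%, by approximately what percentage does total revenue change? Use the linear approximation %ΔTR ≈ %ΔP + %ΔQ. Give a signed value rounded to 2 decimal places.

%ΔQ ≈ Ed × %ΔP = (-1.7) × (-13%) = +22.1000%
%ΔTR ≈ %ΔP + %ΔQ = (-13%) + (+22.1000%) = +9.1000%

+9.10%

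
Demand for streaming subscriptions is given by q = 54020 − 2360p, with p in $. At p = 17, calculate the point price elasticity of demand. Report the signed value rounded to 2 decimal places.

dq/dp = −2360. At p = 17, q = 54020 − 2360(17) = 13900.
Ed = (dq/dp)·(p/q) = −2360 × (17/13900) = -2.8863…

-2.89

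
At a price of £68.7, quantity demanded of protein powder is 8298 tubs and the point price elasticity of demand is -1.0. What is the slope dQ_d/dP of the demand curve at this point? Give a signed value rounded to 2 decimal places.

-120.79

Ed = (dQ_d/dP)·(P/Q_d) ⇒ dQ_d/dP = Ed·Q_d/P = (-1.0)·8298/68.7 = -120.7860…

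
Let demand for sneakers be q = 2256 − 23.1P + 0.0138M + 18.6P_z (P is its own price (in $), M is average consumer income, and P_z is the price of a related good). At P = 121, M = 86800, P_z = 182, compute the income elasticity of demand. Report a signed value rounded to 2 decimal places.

0.30

At the given values, q = 2256 − 23.1(121) + 0.0138(86800) + 18.6(182) = 4043.94.
∂q/∂M = 0.0138.
E = (0.0138) × (86800/4043.94) = 0.2962…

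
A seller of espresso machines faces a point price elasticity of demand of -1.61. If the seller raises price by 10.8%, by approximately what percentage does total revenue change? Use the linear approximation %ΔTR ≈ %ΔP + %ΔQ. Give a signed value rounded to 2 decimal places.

%ΔQ ≈ Ed × %ΔP = (-1.61) × (+10.8%) = -17.3880%
%ΔTR ≈ %ΔP + %ΔQ = (+10.8%) + (-17.3880%) = -6.5880%

-6.59%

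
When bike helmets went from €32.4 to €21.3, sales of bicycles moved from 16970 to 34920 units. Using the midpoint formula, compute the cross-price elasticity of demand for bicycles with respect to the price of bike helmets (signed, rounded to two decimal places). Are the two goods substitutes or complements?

-1.67; complements

%ΔQ_{bicycles} = (34920 − 16970)/avg = 17950/25945 = 0.691848…
%ΔP_{bike helmets} = (21.3 − 32.4)/avg = -11.1/26.85 = -0.413407…
E_cross = (17950/25945) / (-11.1/26.85) = -1.6735…
E_cross < 0 ⇒ the goods are complements.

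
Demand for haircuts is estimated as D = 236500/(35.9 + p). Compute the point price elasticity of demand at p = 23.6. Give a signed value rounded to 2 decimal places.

-0.40

dD/dp = −236500/(35.9 + p)² = -66.8032. At p = 23.6, D = 3974.79.
Ed = (dD/dp)·(p/D) = (-66.8032) × (23.6/3974.79) = -0.3966…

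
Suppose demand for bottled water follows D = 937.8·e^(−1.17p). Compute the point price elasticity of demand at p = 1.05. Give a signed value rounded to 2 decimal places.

-1.23

dD/dp = −1.17·D = -321.192. At p = 1.05, D = 274.523.
Ed = (dD/dp)·(p/D) = (-321.192) × (1.05/274.523) = -1.2285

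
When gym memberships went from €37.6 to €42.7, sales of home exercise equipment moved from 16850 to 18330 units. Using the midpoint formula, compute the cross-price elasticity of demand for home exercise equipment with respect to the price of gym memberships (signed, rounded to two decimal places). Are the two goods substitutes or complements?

%ΔQ_{home exercise equipment} = (18330 − 16850)/avg = 1480/17590 = 0.084138…
%ΔP_{gym memberships} = (42.7 − 37.6)/avg = 5.1/40.15 = 0.127023…
E_cross = (1480/17590) / (5.1/40.15) = 0.6623…
E_cross > 0 ⇒ the goods are substitutes.

0.66; substitutes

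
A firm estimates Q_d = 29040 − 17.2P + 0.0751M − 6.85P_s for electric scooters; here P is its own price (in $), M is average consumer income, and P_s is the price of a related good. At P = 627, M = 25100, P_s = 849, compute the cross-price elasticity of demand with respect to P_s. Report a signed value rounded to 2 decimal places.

-0.41

At the given values, Q_d = 29040 − 17.2(627) + 0.0751(25100) − 6.85(849) = 14324.96.
∂Q_d/∂P_s = -6.85.
E = (-6.85) × (849/14324.96) = -0.4059…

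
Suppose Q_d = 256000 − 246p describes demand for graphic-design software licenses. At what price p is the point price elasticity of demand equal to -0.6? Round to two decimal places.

390.24

Ed = −246p/(256000 − 246p). Set this equal to -0.6:
246p = 0.6·(256000 − 246p) ⇒ 246p(1 + 0.6) = 0.6·256000
p = 0.6·256000 / (246·1.6) = 390.2439…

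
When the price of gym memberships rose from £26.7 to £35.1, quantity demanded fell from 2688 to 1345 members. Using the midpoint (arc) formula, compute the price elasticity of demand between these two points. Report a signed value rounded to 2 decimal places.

%ΔQ = (1345 − 2688) / [(2688 + 1345)/2] = -1343/2016.5 = -0.666005…
%ΔP = (35.1 − 26.7) / [(26.7 + 35.1)/2] = 8.4/30.9 = 0.271844…
Arc Ed = %ΔQ / %ΔP = (-1343/2016.5) / (8.4/30.9) = -2.4499…

-2.45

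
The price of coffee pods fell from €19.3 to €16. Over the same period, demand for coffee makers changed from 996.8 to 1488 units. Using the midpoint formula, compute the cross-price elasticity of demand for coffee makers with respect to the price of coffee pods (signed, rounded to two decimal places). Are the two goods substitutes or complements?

%ΔQ_{coffee makers} = (1488 − 996.8)/avg = 491.2/1242.4 = 0.395363…
%ΔP_{coffee pods} = (16 − 19.3)/avg = -3.3/17.65 = -0.186968…
E_cross = (491.2/1242.4) / (-3.3/17.65) = -2.1145…
E_cross < 0 ⇒ the goods are complements.

-2.11; complements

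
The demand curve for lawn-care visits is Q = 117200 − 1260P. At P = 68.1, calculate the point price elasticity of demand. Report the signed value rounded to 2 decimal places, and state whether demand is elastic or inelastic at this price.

dQ/dP = −1260. At P = 68.1, Q = 117200 − 1260(68.1) = 31394.
Ed = (dQ/dP)·(P/Q) = −1260 × (68.1/31394) = -2.7331…
|Ed| = 2.73 > 1, so demand is elastic.

-2.73; elastic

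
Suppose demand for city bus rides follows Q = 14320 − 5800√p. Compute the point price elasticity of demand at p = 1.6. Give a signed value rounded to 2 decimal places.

dQ/dp = −5800/(2√p) = -2292.65. At p = 1.6, Q = 6983.52.
Ed = (dQ/dp)·(p/Q) = (-2292.65) × (1.6/6983.52) = -0.5252…

-0.53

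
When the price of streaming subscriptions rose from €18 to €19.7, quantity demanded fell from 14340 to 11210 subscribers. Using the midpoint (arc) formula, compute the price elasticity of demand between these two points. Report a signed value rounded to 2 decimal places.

-2.72

%ΔQ = (11210 − 14340) / [(14340 + 11210)/2] = -3130/12775 = -0.245009…
%ΔP = (19.7 − 18) / [(18 + 19.7)/2] = 1.7/18.85 = 0.090185…
Arc Ed = %ΔQ / %ΔP = (-3130/12775) / (1.7/18.85) = -2.7167…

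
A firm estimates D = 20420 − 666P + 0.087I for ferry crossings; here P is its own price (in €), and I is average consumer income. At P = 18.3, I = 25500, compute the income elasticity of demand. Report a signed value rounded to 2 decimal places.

At the given values, D = 20420 − 666(18.3) + 0.087(25500) = 10450.7.
∂D/∂I = 0.087.
E = (0.087) × (25500/10450.7) = 0.2122…

0.21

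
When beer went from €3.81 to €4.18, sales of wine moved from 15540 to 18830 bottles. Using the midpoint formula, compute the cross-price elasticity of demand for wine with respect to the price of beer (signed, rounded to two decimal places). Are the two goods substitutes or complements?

%ΔQ_{wine} = (18830 − 15540)/avg = 3290/17185 = 0.191446…
%ΔP_{beer} = (4.18 − 3.81)/avg = 0.37/3.995 = 0.092615…
E_cross = (3290/17185) / (0.37/3.995) = 2.0670…
E_cross > 0 ⇒ the goods are substitutes.

2.07; substitutes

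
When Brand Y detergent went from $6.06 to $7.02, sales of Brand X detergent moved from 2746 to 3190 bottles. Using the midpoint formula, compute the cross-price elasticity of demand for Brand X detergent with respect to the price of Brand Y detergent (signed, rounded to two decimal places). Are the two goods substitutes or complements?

1.02; substitutes

%ΔQ_{Brand X detergent} = (3190 − 2746)/avg = 444/2968 = 0.149595…
%ΔP_{Brand Y detergent} = (7.02 − 6.06)/avg = 0.96/6.54 = 0.146788…
E_cross = (444/2968) / (0.96/6.54) = 1.0191…
E_cross > 0 ⇒ the goods are substitutes.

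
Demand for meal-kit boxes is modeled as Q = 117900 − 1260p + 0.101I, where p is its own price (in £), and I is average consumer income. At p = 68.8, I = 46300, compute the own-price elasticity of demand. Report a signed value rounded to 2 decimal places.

-2.42

At the given values, Q = 117900 − 1260(68.8) + 0.101(46300) = 35888.3.
∂Q/∂p = −1260.
E = (-1260) × (68.8/35888.3) = -2.4154…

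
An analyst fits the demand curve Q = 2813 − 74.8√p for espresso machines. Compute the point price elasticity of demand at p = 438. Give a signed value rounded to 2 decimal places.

-0.63

dQ/dp = −74.8/(2√p) = -1.78704. At p = 438, Q = 1247.55.
Ed = (dQ/dp)·(p/Q) = (-1.78704) × (438/1247.55) = -0.6274…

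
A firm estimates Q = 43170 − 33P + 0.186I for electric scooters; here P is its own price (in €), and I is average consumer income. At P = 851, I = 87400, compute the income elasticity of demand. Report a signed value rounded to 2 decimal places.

0.52

At the given values, Q = 43170 − 33(851) + 0.186(87400) = 31343.4.
∂Q/∂I = 0.186.
E = (0.186) × (87400/31343.4) = 0.5186…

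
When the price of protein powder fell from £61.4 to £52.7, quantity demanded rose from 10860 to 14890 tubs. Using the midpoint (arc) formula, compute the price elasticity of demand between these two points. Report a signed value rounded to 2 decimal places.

%ΔQ = (14890 − 10860) / [(10860 + 14890)/2] = 4030/12875 = 0.313009…
%ΔP = (52.7 − 61.4) / [(61.4 + 52.7)/2] = -8.7/57.05 = -0.152497…
Arc Ed = %ΔQ / %ΔP = (4030/12875) / (-8.7/57.05) = -2.0525…

-2.05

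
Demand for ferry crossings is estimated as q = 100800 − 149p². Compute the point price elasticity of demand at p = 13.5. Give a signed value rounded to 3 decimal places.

-0.737

dq/dp = −2·149·p = -4023. At p = 13.5, q = 73644.75.
Ed = (dq/dp)·(p/q) = (-4023) × (13.5/73644.75) = -0.73746…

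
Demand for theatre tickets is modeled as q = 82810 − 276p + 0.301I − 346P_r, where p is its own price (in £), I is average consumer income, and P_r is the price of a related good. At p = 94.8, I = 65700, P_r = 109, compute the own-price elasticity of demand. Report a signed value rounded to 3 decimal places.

At the given values, q = 82810 − 276(94.8) + 0.301(65700) − 346(109) = 38706.9.
∂q/∂p = −276.
E = (-276) × (94.8/38706.9) = -0.67597…

-0.676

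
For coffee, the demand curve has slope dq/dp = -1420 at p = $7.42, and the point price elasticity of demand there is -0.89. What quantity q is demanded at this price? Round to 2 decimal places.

Ed = (dq/dp)·(p/q) ⇒ q = (dq/dp)·p/Ed = (-1420)·7.42/(-0.89) = 11838.6516…

11838.65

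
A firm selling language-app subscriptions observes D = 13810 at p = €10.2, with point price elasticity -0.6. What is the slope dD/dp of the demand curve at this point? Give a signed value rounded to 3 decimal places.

Ed = (dD/dp)·(p/D) ⇒ dD/dp = Ed·D/p = (-0.6)·13810/10.2 = -812.35294…

-812.353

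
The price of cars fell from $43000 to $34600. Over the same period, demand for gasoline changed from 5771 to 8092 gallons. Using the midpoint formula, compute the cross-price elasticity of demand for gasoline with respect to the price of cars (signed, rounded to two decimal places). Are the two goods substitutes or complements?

%ΔQ_{gasoline} = (8092 − 5771)/avg = 2321/6931.5 = 0.334848…
%ΔP_{cars} = (34600 − 43000)/avg = -8400/38800 = -0.216494…
E_cross = (2321/6931.5) / (-8400/38800) = -1.5466…
E_cross < 0 ⇒ the goods are complements.

-1.55; complements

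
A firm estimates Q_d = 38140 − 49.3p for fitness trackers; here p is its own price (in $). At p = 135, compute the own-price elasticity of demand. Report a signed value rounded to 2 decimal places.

-0.21

At the given values, Q_d = 38140 − 49.3(135) = 31484.5.
∂Q_d/∂p = −49.3.
E = (-49.3) × (135/31484.5) = -0.2113…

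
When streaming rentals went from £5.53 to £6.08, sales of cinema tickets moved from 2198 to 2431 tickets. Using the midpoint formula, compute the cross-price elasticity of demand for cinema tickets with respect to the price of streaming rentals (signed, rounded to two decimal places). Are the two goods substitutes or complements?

%ΔQ_{cinema tickets} = (2431 − 2198)/avg = 233/2314.5 = 0.100669…
%ΔP_{streaming rentals} = (6.08 − 5.53)/avg = 0.55/5.805 = 0.094745…
E_cross = (233/2314.5) / (0.55/5.805) = 1.0625…
E_cross > 0 ⇒ the goods are substitutes.

1.06; substitutes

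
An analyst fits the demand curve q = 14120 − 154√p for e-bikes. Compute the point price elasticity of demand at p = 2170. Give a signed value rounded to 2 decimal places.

-0.52

dq/dp = −154/(2√p) = -1.65295. At p = 2170, q = 6946.18.
Ed = (dq/dp)·(p/q) = (-1.65295) × (2170/6946.18) = -0.5163…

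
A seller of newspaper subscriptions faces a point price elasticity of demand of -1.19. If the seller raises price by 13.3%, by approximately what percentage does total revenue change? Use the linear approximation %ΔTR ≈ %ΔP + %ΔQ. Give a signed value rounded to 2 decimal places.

-2.53%

%ΔQ ≈ Ed × %ΔP = (-1.19) × (+13.3%) = -15.8270%
%ΔTR ≈ %ΔP + %ΔQ = (+13.3%) + (-15.8270%) = -2.5270%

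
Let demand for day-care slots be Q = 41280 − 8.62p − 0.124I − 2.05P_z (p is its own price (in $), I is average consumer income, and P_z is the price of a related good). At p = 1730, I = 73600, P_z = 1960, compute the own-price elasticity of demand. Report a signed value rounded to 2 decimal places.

-1.13

At the given values, Q = 41280 − 8.62(1730) − 0.124(73600) − 2.05(1960) = 13223.
∂Q/∂p = −8.62.
E = (-8.62) × (1730/13223) = -1.1277…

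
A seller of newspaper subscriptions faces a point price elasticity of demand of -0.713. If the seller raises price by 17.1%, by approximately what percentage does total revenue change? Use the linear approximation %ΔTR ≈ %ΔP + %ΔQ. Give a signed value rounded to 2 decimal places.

+4.91%

%ΔQ ≈ Ed × %ΔP = (-0.713) × (+17.1%) = -12.1923%
%ΔTR ≈ %ΔP + %ΔQ = (+17.1%) + (-12.1923%) = +4.9077%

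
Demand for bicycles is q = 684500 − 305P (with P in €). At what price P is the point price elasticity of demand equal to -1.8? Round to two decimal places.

1442.74

Ed = −305P/(684500 − 305P). Set this equal to -1.8:
305P = 1.8·(684500 − 305P) ⇒ 305P(1 + 1.8) = 1.8·684500
P = 1.8·684500 / (305·2.8) = 1442.7400…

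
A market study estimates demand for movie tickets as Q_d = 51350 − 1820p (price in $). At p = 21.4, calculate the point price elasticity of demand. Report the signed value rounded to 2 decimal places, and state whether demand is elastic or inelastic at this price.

-3.14; elastic

dQ_d/dp = −1820. At p = 21.4, Q_d = 51350 − 1820(21.4) = 12402.
Ed = (dQ_d/dp)·(p/Q_d) = −1820 × (21.4/12402) = -3.1404…
|Ed| = 3.14 > 1, so demand is elastic.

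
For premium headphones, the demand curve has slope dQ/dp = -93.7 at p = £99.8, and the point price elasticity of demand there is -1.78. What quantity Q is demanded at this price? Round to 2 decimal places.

Ed = (dQ/dp)·(p/Q) ⇒ Q = (dQ/dp)·p/Ed = (-93.7)·99.8/(-1.78) = 5253.5168…

5253.52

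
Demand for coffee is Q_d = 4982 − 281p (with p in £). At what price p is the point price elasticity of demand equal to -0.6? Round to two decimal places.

Ed = −281p/(4982 − 281p). Set this equal to -0.6:
281p = 0.6·(4982 − 281p) ⇒ 281p(1 + 0.6) = 0.6·4982
p = 0.6·4982 / (281·1.6) = 6.6485…

6.65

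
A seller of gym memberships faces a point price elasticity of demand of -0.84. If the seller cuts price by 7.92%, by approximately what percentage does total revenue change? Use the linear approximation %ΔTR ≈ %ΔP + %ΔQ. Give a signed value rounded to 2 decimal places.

-1.27%

%ΔQ ≈ Ed × %ΔP = (-0.84) × (-7.92%) = +6.6528%
%ΔTR ≈ %ΔP + %ΔQ = (-7.92%) + (+6.6528%) = -1.2672%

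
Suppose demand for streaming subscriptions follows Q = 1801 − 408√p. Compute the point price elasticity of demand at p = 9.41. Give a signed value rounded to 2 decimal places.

-1.14

dQ/dp = −408/(2√p) = -66.5021. At p = 9.41, Q = 549.43.
Ed = (dQ/dp)·(p/Q) = (-66.5021) × (9.41/549.43) = -1.1389…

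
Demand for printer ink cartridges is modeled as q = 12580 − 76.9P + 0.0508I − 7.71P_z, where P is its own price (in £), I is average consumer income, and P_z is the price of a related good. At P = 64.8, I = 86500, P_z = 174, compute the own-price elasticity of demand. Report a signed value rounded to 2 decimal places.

-0.47

At the given values, q = 12580 − 76.9(64.8) + 0.0508(86500) − 7.71(174) = 10649.54.
∂q/∂P = −76.9.
E = (-76.9) × (64.8/10649.54) = -0.4679…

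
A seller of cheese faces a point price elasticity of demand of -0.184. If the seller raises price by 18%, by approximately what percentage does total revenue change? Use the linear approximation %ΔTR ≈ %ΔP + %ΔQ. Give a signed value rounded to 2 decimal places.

%ΔQ ≈ Ed × %ΔP = (-0.184) × (+18%) = -3.3120%
%ΔTR ≈ %ΔP + %ΔQ = (+18%) + (-3.3120%) = +14.6880%

+14.69%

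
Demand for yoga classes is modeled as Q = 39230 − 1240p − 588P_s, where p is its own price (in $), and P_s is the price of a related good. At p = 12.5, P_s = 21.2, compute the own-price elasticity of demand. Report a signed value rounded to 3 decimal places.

At the given values, Q = 39230 − 1240(12.5) − 588(21.2) = 11264.4.
∂Q/∂p = −1240.
E = (-1240) × (12.5/11264.4) = -1.37601…

-1.376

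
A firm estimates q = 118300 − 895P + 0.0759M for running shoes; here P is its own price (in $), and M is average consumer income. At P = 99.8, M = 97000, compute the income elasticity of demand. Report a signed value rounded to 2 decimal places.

At the given values, q = 118300 − 895(99.8) + 0.0759(97000) = 36341.3.
∂q/∂M = 0.0759.
E = (0.0759) × (97000/36341.3) = 0.2025…

0.20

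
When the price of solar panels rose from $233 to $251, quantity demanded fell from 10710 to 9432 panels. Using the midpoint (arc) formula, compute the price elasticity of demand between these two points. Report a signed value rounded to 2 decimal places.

%ΔQ = (9432 − 10710) / [(10710 + 9432)/2] = -1278/10071 = -0.126899…
%ΔP = (251 − 233) / [(233 + 251)/2] = 18/242 = 0.074380…
Arc Ed = %ΔQ / %ΔP = (-1278/10071) / (18/242) = -1.7060…

-1.71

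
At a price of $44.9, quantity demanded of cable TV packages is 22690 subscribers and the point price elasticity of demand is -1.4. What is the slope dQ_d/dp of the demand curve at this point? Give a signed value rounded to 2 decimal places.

-707.48

Ed = (dQ_d/dp)·(p/Q_d) ⇒ dQ_d/dp = Ed·Q_d/p = (-1.4)·22690/44.9 = -707.4832…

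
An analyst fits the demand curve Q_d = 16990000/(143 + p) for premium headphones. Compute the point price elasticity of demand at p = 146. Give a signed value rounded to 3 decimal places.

dQ_d/dp = −16990000/(143 + p)² = -203.422. At p = 146, Q_d = 58788.9.
Ed = (dQ_d/dp)·(p/Q_d) = (-203.422) × (146/58788.9) = -0.50519…

-0.505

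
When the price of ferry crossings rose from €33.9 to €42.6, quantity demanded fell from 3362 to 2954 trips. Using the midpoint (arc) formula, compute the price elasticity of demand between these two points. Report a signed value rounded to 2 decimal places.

-0.57

%ΔQ = (2954 − 3362) / [(3362 + 2954)/2] = -408/3158 = -0.129195…
%ΔP = (42.6 − 33.9) / [(33.9 + 42.6)/2] = 8.7/38.25 = 0.227450…
Arc Ed = %ΔQ / %ΔP = (-408/3158) / (8.7/38.25) = -0.5680…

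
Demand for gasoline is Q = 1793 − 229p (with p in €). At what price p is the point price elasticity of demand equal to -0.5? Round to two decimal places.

2.61

Ed = −229p/(1793 − 229p). Set this equal to -0.5:
229p = 0.5·(1793 − 229p) ⇒ 229p(1 + 0.5) = 0.5·1793
p = 0.5·1793 / (229·1.5) = 2.6098…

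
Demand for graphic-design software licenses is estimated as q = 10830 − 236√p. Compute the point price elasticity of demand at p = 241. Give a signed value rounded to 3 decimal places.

dq/dp = −236/(2√p) = -7.60105. At p = 241, q = 7166.29.
Ed = (dq/dp)·(p/q) = (-7.60105) × (241/7166.29) = -0.25562…

-0.256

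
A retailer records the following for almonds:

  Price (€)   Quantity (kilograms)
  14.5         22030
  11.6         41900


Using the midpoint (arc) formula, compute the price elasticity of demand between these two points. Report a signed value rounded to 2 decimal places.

%ΔQ = (41900 − 22030) / [(22030 + 41900)/2] = 19870/31965 = 0.621617…
%ΔP = (11.6 − 14.5) / [(14.5 + 11.6)/2] = -2.9/13.05 = -0.222222…
Arc Ed = %ΔQ / %ΔP = (19870/31965) / (-2.9/13.05) = -2.7972…

-2.80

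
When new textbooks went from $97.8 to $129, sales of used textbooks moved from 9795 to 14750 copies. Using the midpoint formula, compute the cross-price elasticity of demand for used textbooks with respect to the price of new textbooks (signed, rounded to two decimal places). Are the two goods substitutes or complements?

1.47; substitutes

%ΔQ_{used textbooks} = (14750 − 9795)/avg = 4955/12272.5 = 0.403748…
%ΔP_{new textbooks} = (129 − 97.8)/avg = 31.2/113.4 = 0.275132…
E_cross = (4955/12272.5) / (31.2/113.4) = 1.4674…
E_cross > 0 ⇒ the goods are substitutes.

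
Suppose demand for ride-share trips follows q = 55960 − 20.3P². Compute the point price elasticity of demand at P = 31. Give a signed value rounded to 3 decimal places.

-1.070

dq/dP = −2·20.3·P = -1258.6. At P = 31, q = 36451.7.
Ed = (dq/dP)·(P/q) = (-1258.6) × (31/36451.7) = -1.07036…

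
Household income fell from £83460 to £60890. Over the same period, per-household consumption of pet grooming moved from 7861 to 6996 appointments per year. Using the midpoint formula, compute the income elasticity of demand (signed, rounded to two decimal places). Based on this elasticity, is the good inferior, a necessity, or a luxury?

%ΔQ = (6996 − 7861)/[( 7861 + 6996)/2] = -865/7428.5 = -0.116443…
%ΔIncome = (60890 − 83460)/[( 83460 + 60890)/2] = -22570/72175 = -0.312712…
E_income = (-865/7428.5) / (-22570/72175) = 0.3723…
0 < E_income < 1 ⇒ normal good, necessity.

0.37; necessity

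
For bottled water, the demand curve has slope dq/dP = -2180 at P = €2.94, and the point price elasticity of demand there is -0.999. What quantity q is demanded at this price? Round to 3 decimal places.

Ed = (dq/dP)·(P/q) ⇒ q = (dq/dP)·P/Ed = (-2180)·2.94/(-0.999) = 6415.61561…

6415.616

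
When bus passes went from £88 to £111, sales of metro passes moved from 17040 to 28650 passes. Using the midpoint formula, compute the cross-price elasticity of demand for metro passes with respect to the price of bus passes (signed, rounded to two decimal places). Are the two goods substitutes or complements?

%ΔQ_{metro passes} = (28650 − 17040)/avg = 11610/22845 = 0.508207…
%ΔP_{bus passes} = (111 − 88)/avg = 23/99.5 = 0.231155…
E_cross = (11610/22845) / (23/99.5) = 2.1985…
E_cross > 0 ⇒ the goods are substitutes.

2.20; substitutes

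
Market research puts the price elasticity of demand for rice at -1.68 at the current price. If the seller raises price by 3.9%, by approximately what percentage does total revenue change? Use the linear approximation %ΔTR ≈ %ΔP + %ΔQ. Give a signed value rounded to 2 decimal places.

-2.65%

%ΔQ ≈ Ed × %ΔP = (-1.68) × (+3.9%) = -6.5520%
%ΔTR ≈ %ΔP + %ΔQ = (+3.9%) + (-6.5520%) = -2.6520%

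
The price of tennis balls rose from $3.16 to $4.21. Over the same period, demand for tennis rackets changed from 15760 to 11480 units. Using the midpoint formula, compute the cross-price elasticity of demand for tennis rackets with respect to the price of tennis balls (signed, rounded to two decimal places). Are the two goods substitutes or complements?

-1.10; complements

%ΔQ_{tennis rackets} = (11480 − 15760)/avg = -4280/13620 = -0.314243…
%ΔP_{tennis balls} = (4.21 − 3.16)/avg = 1.05/3.685 = 0.284938…
E_cross = (-4280/13620) / (1.05/3.685) = -1.1028…
E_cross < 0 ⇒ the goods are complements.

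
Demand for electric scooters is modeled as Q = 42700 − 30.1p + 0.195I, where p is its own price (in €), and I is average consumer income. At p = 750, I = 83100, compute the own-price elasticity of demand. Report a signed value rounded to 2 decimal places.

At the given values, Q = 42700 − 30.1(750) + 0.195(83100) = 36329.5.
∂Q/∂p = −30.1.
E = (-30.1) × (750/36329.5) = -0.6213…

-0.62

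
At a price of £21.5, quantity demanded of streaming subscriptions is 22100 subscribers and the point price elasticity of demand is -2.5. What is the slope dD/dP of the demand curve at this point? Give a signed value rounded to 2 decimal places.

-2569.77

Ed = (dD/dP)·(P/D) ⇒ dD/dP = Ed·D/P = (-2.5)·22100/21.5 = -2569.7674…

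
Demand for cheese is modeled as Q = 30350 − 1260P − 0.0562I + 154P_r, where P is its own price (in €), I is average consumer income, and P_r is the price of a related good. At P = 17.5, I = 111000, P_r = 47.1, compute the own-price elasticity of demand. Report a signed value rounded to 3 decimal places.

At the given values, Q = 30350 − 1260(17.5) − 0.0562(111000) + 154(47.1) = 9315.2.
∂Q/∂P = −1260.
E = (-1260) × (17.5/9315.2) = -2.36709…

-2.367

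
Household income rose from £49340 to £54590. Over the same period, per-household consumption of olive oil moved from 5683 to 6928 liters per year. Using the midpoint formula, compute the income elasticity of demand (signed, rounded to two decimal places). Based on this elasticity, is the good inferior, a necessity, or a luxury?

1.95; luxury

%ΔQ = (6928 − 5683)/[( 5683 + 6928)/2] = 1245/6305.5 = 0.197446…
%ΔIncome = (54590 − 49340)/[( 49340 + 54590)/2] = 5250/51965 = 0.101029…
E_income = (1245/6305.5) / (5250/51965) = 1.9543…
E_income > 1 ⇒ normal good, luxury.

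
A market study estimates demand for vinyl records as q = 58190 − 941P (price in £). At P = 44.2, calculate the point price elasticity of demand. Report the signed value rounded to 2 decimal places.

-2.51

dq/dP = −941. At P = 44.2, q = 58190 − 941(44.2) = 16597.8.
Ed = (dq/dP)·(P/q) = −941 × (44.2/16597.8) = -2.5058…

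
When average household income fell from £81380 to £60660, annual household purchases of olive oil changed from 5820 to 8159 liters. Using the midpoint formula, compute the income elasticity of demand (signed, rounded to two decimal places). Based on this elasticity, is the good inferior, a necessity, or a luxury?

-1.15; inferior

%ΔQ = (8159 − 5820)/[( 5820 + 8159)/2] = 2339/6989.5 = 0.334644…
%ΔIncome = (60660 − 81380)/[( 81380 + 60660)/2] = -20720/71020 = -0.291748…
E_income = (2339/6989.5) / (-20720/71020) = -1.1470…
E_income < 0 ⇒ inferior good.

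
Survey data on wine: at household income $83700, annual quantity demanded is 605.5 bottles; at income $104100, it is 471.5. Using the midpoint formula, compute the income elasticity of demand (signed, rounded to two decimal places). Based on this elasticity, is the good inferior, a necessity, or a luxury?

%ΔQ = (471.5 − 605.5)/[( 605.5 + 471.5)/2] = -134/538.5 = -0.248839…
%ΔIncome = (104100 − 83700)/[( 83700 + 104100)/2] = 20400/93900 = 0.217252…
E_income = (-134/538.5) / (20400/93900) = -1.1453…
E_income < 0 ⇒ inferior good.

-1.15; inferior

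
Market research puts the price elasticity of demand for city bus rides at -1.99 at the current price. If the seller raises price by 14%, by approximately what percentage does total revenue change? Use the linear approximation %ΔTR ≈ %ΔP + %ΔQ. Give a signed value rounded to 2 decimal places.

-13.86%

%ΔQ ≈ Ed × %ΔP = (-1.99) × (+14%) = -27.8600%
%ΔTR ≈ %ΔP + %ΔQ = (+14%) + (-27.8600%) = -13.8600%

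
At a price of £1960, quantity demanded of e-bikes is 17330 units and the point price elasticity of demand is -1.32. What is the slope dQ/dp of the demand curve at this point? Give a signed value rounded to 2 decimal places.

Ed = (dQ/dp)·(p/Q) ⇒ dQ/dp = Ed·Q/p = (-1.32)·17330/1960 = -11.6712…

-11.67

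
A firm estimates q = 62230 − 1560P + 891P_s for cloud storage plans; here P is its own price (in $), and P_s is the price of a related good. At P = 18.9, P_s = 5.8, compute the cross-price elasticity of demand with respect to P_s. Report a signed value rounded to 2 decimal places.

0.14

At the given values, q = 62230 − 1560(18.9) + 891(5.8) = 37913.8.
∂q/∂P_s = 891.
E = (891) × (5.8/37913.8) = 0.1363…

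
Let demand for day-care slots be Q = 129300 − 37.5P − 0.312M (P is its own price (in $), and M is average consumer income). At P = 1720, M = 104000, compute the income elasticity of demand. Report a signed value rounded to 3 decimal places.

-1.003

At the given values, Q = 129300 − 37.5(1720) − 0.312(104000) = 32352.
∂Q/∂M = -0.312.
E = (-0.312) × (104000/32352) = -1.00296…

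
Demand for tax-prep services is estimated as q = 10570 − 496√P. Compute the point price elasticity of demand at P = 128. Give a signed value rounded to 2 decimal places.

-0.57

dq/dP = −496/(2√P) = -21.9203. At P = 128, q = 4958.4.
Ed = (dq/dP)·(P/q) = (-21.9203) × (128/4958.4) = -0.5658…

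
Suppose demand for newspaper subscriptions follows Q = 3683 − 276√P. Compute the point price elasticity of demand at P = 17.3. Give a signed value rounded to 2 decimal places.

-0.23

dQ/dP = −276/(2√P) = -33.1784. At P = 17.3, Q = 2535.03.
Ed = (dQ/dP)·(P/Q) = (-33.1784) × (17.3/2535.03) = -0.2264…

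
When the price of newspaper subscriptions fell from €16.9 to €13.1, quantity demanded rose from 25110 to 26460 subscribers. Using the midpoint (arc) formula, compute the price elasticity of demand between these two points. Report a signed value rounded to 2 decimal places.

-0.21

%ΔQ = (26460 − 25110) / [(25110 + 26460)/2] = 1350/25785 = 0.052356…
%ΔP = (13.1 − 16.9) / [(16.9 + 13.1)/2] = -3.8/15 = -0.253333…
Arc Ed = %ΔQ / %ΔP = (1350/25785) / (-3.8/15) = -0.2066…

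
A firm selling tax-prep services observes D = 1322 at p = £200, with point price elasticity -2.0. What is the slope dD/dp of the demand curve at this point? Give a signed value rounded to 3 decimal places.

Ed = (dD/dp)·(p/D) ⇒ dD/dp = Ed·D/p = (-2.0)·1322/200 = -13.22

-13.220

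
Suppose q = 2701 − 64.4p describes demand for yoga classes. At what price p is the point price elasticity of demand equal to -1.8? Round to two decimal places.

Ed = −64.4p/(2701 − 64.4p). Set this equal to -1.8:
64.4p = 1.8·(2701 − 64.4p) ⇒ 64.4p(1 + 1.8) = 1.8·2701
p = 1.8·2701 / (64.4·2.8) = 26.9620…

26.96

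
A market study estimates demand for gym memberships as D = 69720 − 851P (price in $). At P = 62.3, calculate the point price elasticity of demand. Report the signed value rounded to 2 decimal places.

-3.17

dD/dP = −851. At P = 62.3, D = 69720 − 851(62.3) = 16702.7.
Ed = (dD/dP)·(P/D) = −851 × (62.3/16702.7) = -3.1741…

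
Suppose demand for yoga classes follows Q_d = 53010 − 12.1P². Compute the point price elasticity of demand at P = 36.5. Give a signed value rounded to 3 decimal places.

dQ_d/dP = −2·12.1·P = -883.3. At P = 36.5, Q_d = 36889.775.
Ed = (dQ_d/dP)·(P/Q_d) = (-883.3) × (36.5/36889.775) = -0.87396…

-0.874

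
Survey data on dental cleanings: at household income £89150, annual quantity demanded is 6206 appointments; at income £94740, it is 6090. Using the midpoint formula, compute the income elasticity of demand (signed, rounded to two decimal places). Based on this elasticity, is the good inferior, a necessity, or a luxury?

-0.31; inferior

%ΔQ = (6090 − 6206)/[( 6206 + 6090)/2] = -116/6148 = -0.018867…
%ΔIncome = (94740 − 89150)/[( 89150 + 94740)/2] = 5590/91945 = 0.060797…
E_income = (-116/6148) / (5590/91945) = -0.3103…
E_income < 0 ⇒ inferior good.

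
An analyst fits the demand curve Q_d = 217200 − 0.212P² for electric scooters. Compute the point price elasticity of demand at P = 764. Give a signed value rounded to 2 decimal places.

-2.65

dQ_d/dP = −2·0.212·P = -323.936. At P = 764, Q_d = 93456.448.
Ed = (dQ_d/dP)·(P/Q_d) = (-323.936) × (764/93456.448) = -2.6481…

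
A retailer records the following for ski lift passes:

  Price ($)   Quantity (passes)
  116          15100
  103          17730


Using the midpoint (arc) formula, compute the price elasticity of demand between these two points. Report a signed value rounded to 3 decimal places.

%ΔQ = (17730 − 15100) / [(15100 + 17730)/2] = 2630/16415 = 0.160219…
%ΔP = (103 − 116) / [(116 + 103)/2] = -13/109.5 = -0.118721…
Arc Ed = %ΔQ / %ΔP = (2630/16415) / (-13/109.5) = -1.34953…

-1.350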